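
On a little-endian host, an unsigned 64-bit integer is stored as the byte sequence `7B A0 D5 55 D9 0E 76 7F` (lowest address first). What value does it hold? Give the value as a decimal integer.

Little-endian: lowest address holds the least-significant byte.
Reassemble most-significant byte first: 7F 76 0E D9 55 D5 A0 7B → 0x7F760ED955D5A07B.
0x7F760ED955D5A07B = 9184544816679460987.

9184544816679460987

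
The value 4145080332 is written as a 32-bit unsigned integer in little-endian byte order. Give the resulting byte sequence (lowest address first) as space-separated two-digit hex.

4145080332 in hexadecimal, padded to 32 bits, is 0xF710E80C.
Split into bytes (most-significant first): F7 10 E8 0C.
In little-endian order the low byte comes first in memory.
So at ascending addresses the bytes are 0C E8 10 F7.

0C E8 10 F7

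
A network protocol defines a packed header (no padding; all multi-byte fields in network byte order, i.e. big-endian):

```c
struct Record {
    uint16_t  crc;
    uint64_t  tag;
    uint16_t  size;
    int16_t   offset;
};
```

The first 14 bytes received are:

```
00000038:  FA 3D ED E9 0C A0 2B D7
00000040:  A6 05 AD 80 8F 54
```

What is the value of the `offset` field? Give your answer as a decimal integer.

-28844

`offset` follows `crc` (2 B), `tag` (8 B), `size` (2 B), so it starts at offset 2 + 8 + 2 = 12 and occupies 2 bytes.
Bytes at offsets 12..13: 8F 54.
In big-endian order the high byte comes first in memory.
The bytes are already most-significant first: 0x8F54.
Top bit is set, so as a signed 16-bit value this is 0x8F54 − 2^16 = -28844.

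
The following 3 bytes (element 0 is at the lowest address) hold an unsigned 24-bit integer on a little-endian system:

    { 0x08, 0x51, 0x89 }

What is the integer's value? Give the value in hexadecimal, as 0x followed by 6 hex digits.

0x895108

Little-endian stores the least-significant byte at the lowest address.
Reassemble most-significant byte first: 89 51 08 → 0x895108.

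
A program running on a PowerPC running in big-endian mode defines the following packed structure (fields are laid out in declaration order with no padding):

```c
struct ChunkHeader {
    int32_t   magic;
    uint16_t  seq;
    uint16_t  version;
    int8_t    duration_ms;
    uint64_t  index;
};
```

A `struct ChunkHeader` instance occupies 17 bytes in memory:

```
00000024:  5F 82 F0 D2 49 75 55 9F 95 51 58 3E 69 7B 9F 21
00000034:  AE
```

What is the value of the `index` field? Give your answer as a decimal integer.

5861503537789215150

`index` follows `magic` (4 B), `seq` (2 B), `version` (2 B), `duration_ms` (1 B), so it starts at offset 4 + 2 + 2 + 1 = 9 and occupies 8 bytes.
Bytes at offsets 9..16: 51 58 3E 69 7B 9F 21 AE.
In big-endian order the high byte comes first in memory.
The bytes are already most-significant first: 0x51583E697B9F21AE.
0x51583E697B9F21AE = 5861503537789215150.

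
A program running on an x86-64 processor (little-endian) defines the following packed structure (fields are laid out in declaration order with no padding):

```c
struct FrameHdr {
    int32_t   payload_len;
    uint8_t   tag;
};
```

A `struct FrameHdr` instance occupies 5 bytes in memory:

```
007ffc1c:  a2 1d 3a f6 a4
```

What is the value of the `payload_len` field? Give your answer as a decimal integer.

-163963486

`payload_len` is the first field, at byte offset 0, occupying 4 bytes.
Bytes at offsets 0..3: A2 1D 3A F6.
Little-endian stores the least-significant byte at the lowest address.
Reassemble most-significant byte first: F6 3A 1D A2 → 0xF63A1DA2.
Top bit is set, so as a signed 32-bit value this is 0xF63A1DA2 − 2^32 = -163963486.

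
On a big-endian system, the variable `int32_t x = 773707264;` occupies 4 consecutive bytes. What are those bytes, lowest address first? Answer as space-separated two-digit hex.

773707264 in hexadecimal, padded to 32 bits, is 0x2E1DD600.
Split into bytes (most-significant first): 2E 1D D6 00.
In big-endian order the high byte comes first in memory.
So the memory order matches the most-significant-first order: 2E 1D D6 00.

2E 1D D6 00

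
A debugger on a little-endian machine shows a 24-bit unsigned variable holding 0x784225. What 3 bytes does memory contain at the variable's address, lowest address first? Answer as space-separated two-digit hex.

Split into bytes (most-significant first): 78 42 25.
Little-endian: lowest address holds the least-significant byte.
So at ascending addresses the bytes are 25 42 78.

25 42 78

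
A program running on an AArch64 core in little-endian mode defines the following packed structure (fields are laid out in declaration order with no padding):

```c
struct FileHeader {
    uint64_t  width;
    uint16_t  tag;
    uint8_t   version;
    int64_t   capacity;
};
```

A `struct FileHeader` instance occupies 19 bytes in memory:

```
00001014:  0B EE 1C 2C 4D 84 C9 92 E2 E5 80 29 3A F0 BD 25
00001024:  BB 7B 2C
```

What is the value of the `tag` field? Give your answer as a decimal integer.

58850

`tag` follows `width` (8 bytes), so it starts at byte offset 8 and occupies 2 bytes.
Bytes at offsets 8..9: E2 E5.
Little-endian: lowest address holds the least-significant byte.
Reassemble most-significant byte first: E5 E2 → 0xE5E2.
0xE5E2 = 58850.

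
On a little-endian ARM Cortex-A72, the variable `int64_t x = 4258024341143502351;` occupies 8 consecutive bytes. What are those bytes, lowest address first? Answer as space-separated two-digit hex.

4258024341143502351 in hexadecimal, padded to 64 bits, is 0x3B178A940AD33E0F.
Split into bytes (most-significant first): 3B 17 8A 94 0A D3 3E 0F.
Little-endian: lowest address holds the least-significant byte.
So at ascending addresses the bytes are 0F 3E D3 0A 94 8A 17 3B.

0F 3E D3 0A 94 8A 17 3B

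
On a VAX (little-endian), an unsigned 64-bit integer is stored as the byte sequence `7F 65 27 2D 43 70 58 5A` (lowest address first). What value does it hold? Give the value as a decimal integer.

6510076695186728319

In little-endian order the low byte comes first in memory.
Reassemble most-significant byte first: 5A 58 70 43 2D 27 65 7F → 0x5A5870432D27657F.
0x5A5870432D27657F = 6510076695186728319.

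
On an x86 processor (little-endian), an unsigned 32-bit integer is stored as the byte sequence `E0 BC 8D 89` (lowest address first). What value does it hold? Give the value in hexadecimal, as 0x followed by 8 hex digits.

0x898DBCE0

Little-endian: lowest address holds the least-significant byte.
Reassemble most-significant byte first: 89 8D BC E0 → 0x898DBCE0.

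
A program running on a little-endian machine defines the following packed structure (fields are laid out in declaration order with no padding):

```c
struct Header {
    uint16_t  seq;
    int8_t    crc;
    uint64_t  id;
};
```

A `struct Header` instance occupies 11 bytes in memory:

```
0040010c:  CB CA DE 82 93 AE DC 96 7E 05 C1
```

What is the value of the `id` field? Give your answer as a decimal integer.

`id` follows `seq` (2 B), `crc` (1 B), so it starts at offset 2 + 1 = 3 and occupies 8 bytes.
Bytes at offsets 3..10: 82 93 AE DC 96 7E 05 C1.
In little-endian order the low byte comes first in memory.
Reassemble most-significant byte first: C1 05 7E 96 DC AE 93 82 → 0xC1057E96DCAE9382.
0xC1057E96DCAE9382 = 13908662210616267650.

13908662210616267650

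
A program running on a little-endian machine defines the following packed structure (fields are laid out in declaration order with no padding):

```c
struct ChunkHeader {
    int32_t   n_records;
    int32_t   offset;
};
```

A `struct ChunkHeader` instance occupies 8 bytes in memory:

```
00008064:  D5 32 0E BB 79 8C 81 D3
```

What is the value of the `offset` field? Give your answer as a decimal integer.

-746484615

`offset` follows `n_records` (4 bytes), so it starts at byte offset 4 and occupies 4 bytes.
Bytes at offsets 4..7: 79 8C 81 D3.
Little-endian: lowest address holds the least-significant byte.
Reassemble most-significant byte first: D3 81 8C 79 → 0xD3818C79.
Top bit is set, so as a signed 32-bit value this is 0xD3818C79 − 2^32 = -746484615.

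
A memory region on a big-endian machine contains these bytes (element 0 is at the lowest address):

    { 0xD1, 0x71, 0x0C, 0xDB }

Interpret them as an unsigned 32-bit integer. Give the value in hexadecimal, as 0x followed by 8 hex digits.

In big-endian order the high byte comes first in memory.
The bytes are already most-significant first: 0xD1710CDB.

0xD1710CDB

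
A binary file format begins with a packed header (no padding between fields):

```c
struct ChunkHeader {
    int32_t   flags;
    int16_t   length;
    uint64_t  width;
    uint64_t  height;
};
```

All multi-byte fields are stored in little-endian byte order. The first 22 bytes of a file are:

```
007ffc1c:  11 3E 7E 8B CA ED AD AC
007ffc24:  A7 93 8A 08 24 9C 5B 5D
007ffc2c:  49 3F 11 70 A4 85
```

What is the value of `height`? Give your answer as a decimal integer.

`height` follows `flags` (4 B), `length` (2 B), `width` (8 B), so it starts at offset 4 + 2 + 8 = 14 and occupies 8 bytes.
Bytes at offsets 14..21: 5B 5D 49 3F 11 70 A4 85.
Little-endian: lowest address holds the least-significant byte.
Reassemble most-significant byte first: 85 A4 70 11 3F 49 5D 5B → 0x85A470113F495D5B.
0x85A470113F495D5B = 9629945122603490651.

9629945122603490651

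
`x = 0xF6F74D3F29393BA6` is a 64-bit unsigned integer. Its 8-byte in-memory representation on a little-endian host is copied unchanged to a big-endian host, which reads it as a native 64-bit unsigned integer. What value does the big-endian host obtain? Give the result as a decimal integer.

Stored little-endian, the bytes at ascending addresses are A6 3B 39 29 3F 4D F7 F6.
Read back as big-endian, the last byte is least significant, giving 0xA63B39293F4DF7F6.
0xA63B39293F4DF7F6 = 11978230483240482806.

11978230483240482806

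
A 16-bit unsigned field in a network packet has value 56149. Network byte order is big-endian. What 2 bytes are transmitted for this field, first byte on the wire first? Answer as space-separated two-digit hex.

DB 55

56149 in hexadecimal, padded to 16 bits, is 0xDB55.
Split into bytes (most-significant first): DB 55.
In big-endian order the high byte comes first in memory.
So the memory order matches the most-significant-first order: DB 55.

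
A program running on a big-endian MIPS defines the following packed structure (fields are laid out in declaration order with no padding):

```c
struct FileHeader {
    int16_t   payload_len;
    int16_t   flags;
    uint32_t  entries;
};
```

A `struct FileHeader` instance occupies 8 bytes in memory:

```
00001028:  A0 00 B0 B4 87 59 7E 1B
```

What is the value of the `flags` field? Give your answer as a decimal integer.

`flags` follows `payload_len` (2 bytes), so it starts at byte offset 2 and occupies 2 bytes.
Bytes at offsets 2..3: B0 B4.
In big-endian order the high byte comes first in memory.
The bytes are already most-significant first: 0xB0B4.
Top bit is set, so as a signed 16-bit value this is 0xB0B4 − 2^16 = -20300.

-20300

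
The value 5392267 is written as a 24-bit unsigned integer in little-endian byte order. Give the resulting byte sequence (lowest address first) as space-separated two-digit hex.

8B 47 52

5392267 in hexadecimal, padded to 24 bits, is 0x52478B.
Split into bytes (most-significant first): 52 47 8B.
Little-endian: lowest address holds the least-significant byte.
So at ascending addresses the bytes are 8B 47 52.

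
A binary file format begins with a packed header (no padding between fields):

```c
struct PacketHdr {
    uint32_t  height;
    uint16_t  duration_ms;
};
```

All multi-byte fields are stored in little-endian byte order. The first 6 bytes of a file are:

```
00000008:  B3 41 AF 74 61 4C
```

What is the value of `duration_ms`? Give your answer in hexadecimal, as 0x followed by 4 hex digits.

`duration_ms` follows `height` (4 bytes), so it starts at byte offset 4 and occupies 2 bytes.
Bytes at offsets 4..5: 61 4C.
In little-endian order the low byte comes first in memory.
Reassemble most-significant byte first: 4C 61 → 0x4C61.

0x4C61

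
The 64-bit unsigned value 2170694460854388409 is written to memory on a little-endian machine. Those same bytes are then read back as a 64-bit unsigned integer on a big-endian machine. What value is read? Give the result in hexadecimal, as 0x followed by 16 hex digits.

0xB946227F1CDB1F1E

2170694460854388409 in 64-bit hexadecimal is 0x1E1FDB1C7F2246B9.
Stored little-endian, the bytes at ascending addresses are B9 46 22 7F 1C DB 1F 1E.
Read back as big-endian, the last byte is least significant, giving 0xB946227F1CDB1F1E.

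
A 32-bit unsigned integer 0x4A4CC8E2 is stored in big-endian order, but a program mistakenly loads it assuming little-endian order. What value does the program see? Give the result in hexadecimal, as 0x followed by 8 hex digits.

0xE2C84C4A

Stored big-endian, the bytes at ascending addresses are 4A 4C C8 E2.
Read back as little-endian, the first byte is least significant, giving 0xE2C84C4A.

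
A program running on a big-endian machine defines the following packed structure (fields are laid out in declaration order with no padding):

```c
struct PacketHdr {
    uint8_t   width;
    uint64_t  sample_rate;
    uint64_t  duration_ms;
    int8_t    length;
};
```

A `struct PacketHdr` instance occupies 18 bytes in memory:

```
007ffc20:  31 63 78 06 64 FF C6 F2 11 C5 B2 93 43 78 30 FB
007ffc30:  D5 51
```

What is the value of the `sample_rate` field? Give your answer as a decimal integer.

7167485837817868817

`sample_rate` follows `width` (1 byte), so it starts at byte offset 1 and occupies 8 bytes.
Bytes at offsets 1..8: 63 78 06 64 FF C6 F2 11.
In big-endian order the high byte comes first in memory.
The bytes are already most-significant first: 0x63780664FFC6F211.
0x63780664FFC6F211 = 7167485837817868817.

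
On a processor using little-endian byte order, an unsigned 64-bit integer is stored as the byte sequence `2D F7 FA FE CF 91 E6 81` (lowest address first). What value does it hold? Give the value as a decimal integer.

9360329198058272557

In little-endian order the low byte comes first in memory.
Reassemble most-significant byte first: 81 E6 91 CF FE FA F7 2D → 0x81E691CFFEFAF72D.
0x81E691CFFEFAF72D = 9360329198058272557.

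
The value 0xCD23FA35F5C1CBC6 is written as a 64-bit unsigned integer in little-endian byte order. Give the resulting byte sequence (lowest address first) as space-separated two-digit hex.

C6 CB C1 F5 35 FA 23 CD

Split into bytes (most-significant first): CD 23 FA 35 F5 C1 CB C6.
Little-endian: lowest address holds the least-significant byte.
So at ascending addresses the bytes are C6 CB C1 F5 35 FA 23 CD.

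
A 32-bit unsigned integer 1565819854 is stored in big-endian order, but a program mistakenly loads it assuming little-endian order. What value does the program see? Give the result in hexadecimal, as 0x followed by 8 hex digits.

1565819854 in 32-bit hexadecimal is 0x5D5483CE.
Stored big-endian, the bytes at ascending addresses are 5D 54 83 CE.
Read back as little-endian, the first byte is least significant, giving 0xCE83545D.

0xCE83545D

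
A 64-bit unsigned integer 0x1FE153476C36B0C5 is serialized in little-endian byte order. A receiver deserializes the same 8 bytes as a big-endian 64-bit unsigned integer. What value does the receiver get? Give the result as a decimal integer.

14244945460053926175

Stored little-endian, the bytes at ascending addresses are C5 B0 36 6C 47 53 E1 1F.
Read back as big-endian, the last byte is least significant, giving 0xC5B0366C4753E11F.
0xC5B0366C4753E11F = 14244945460053926175.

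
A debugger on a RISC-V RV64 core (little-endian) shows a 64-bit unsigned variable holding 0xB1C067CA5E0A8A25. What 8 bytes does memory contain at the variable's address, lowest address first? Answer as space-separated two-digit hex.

25 8A 0A 5E CA 67 C0 B1

Split into bytes (most-significant first): B1 C0 67 CA 5E 0A 8A 25.
Little-endian: lowest address holds the least-significant byte.
So at ascending addresses the bytes are 25 8A 0A 5E CA 67 C0 B1.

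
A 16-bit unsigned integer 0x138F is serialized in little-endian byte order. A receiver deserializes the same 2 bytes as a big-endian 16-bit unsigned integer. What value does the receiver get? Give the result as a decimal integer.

Stored little-endian, the bytes at ascending addresses are 8F 13.
Read back as big-endian, the last byte is least significant, giving 0x8F13.
0x8F13 = 36627.

36627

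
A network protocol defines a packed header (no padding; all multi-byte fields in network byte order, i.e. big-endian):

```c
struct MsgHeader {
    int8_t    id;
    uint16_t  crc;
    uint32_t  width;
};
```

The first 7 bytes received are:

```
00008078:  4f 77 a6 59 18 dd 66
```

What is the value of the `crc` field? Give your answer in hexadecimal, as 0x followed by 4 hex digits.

`crc` follows `id` (1 byte), so it starts at byte offset 1 and occupies 2 bytes.
Bytes at offsets 1..2: 77 A6.
Big-endian: lowest address holds the most-significant byte.
The bytes are already most-significant first: 0x77A6.

0x77A6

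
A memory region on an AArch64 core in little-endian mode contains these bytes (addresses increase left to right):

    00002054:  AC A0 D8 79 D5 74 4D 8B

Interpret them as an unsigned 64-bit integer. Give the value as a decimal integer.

10037807604699799724

Little-endian stores the least-significant byte at the lowest address.
Reassemble most-significant byte first: 8B 4D 74 D5 79 D8 A0 AC → 0x8B4D74D579D8A0AC.
0x8B4D74D579D8A0AC = 10037807604699799724.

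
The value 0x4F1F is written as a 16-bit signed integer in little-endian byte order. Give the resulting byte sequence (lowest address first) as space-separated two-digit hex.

1F 4F

Split into bytes (most-significant first): 4F 1F.
In little-endian order the low byte comes first in memory.
So at ascending addresses the bytes are 1F 4F.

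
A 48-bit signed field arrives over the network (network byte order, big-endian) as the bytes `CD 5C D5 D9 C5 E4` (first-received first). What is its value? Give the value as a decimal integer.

Big-endian: lowest address holds the most-significant byte.
The bytes are already most-significant first: 0xCD5CD5D9C5E4.
Top bit is set, so as a signed 48-bit value this is 0xCD5CD5D9C5E4 − 2^48 = -55676368206364.

-55676368206364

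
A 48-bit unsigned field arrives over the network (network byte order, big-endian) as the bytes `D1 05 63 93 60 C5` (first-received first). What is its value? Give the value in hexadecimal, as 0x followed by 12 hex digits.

0xD105639360C5

Big-endian: lowest address holds the most-significant byte.
The bytes are already most-significant first: 0xD105639360C5.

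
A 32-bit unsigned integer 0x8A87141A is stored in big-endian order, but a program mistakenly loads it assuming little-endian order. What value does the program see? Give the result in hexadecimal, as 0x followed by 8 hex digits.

0x1A14878A

Stored big-endian, the bytes at ascending addresses are 8A 87 14 1A.
Read back as little-endian, the first byte is least significant, giving 0x1A14878A.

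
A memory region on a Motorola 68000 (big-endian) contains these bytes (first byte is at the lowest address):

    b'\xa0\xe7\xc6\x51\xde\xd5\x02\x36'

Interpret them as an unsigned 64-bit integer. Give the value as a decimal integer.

11594453820621783606

Big-endian: lowest address holds the most-significant byte.
The bytes are already most-significant first: 0xA0E7C651DED50236.
0xA0E7C651DED50236 = 11594453820621783606.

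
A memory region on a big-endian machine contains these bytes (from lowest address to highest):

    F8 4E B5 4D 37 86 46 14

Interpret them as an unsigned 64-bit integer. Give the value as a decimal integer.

Big-endian stores the most-significant byte at the lowest address.
The bytes are already most-significant first: 0xF84EB54D37864614.
0xF84EB54D37864614 = 17892437712838215188.

17892437712838215188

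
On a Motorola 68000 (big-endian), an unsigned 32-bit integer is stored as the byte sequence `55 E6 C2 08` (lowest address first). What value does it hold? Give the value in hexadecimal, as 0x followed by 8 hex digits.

In big-endian order the high byte comes first in memory.
The bytes are already most-significant first: 0x55E6C208.

0x55E6C208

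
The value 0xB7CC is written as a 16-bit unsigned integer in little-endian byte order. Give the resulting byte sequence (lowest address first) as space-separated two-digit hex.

CC B7

Split into bytes (most-significant first): B7 CC.
Little-endian stores the least-significant byte at the lowest address.
So at ascending addresses the bytes are CC B7.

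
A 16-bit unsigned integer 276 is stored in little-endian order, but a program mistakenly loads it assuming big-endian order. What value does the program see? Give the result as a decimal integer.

276 in 16-bit hexadecimal is 0x0114.
Stored little-endian, the bytes at ascending addresses are 14 01.
Read back as big-endian, the last byte is least significant, giving 0x1401.
0x1401 = 5121.

5121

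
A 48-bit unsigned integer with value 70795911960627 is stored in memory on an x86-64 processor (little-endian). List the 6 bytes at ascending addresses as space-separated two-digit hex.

33 18 2F 75 63 40

70795911960627 in hexadecimal, padded to 48 bits, is 0x4063752F1833.
Split into bytes (most-significant first): 40 63 75 2F 18 33.
In little-endian order the low byte comes first in memory.
So at ascending addresses the bytes are 33 18 2F 75 63 40.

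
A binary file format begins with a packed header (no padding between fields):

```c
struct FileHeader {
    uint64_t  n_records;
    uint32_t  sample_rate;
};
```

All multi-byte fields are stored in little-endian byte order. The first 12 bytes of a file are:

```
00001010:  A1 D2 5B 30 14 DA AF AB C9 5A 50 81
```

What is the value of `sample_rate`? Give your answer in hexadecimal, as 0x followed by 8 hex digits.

0x81505AC9

`sample_rate` follows `n_records` (8 bytes), so it starts at byte offset 8 and occupies 4 bytes.
Bytes at offsets 8..11: C9 5A 50 81.
Little-endian: lowest address holds the least-significant byte.
Reassemble most-significant byte first: 81 50 5A C9 → 0x81505AC9.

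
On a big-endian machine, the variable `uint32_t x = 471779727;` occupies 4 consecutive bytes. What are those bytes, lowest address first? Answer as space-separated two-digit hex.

1C 1E C9 8F

471779727 in hexadecimal, padded to 32 bits, is 0x1C1EC98F.
Split into bytes (most-significant first): 1C 1E C9 8F.
In big-endian order the high byte comes first in memory.
So the memory order matches the most-significant-first order: 1C 1E C9 8F.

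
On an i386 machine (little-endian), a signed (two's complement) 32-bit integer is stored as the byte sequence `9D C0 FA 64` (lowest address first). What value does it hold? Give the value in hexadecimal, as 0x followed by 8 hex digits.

0x64FAC09D

In little-endian order the low byte comes first in memory.
Reassemble most-significant byte first: 64 FA C0 9D → 0x64FAC09D.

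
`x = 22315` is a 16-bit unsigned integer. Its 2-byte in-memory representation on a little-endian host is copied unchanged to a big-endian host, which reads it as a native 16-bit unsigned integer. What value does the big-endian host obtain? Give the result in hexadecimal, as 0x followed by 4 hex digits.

0x2B57

22315 in 16-bit hexadecimal is 0x572B.
Stored little-endian, the bytes at ascending addresses are 2B 57.
Read back as big-endian, the last byte is least significant, giving 0x2B57.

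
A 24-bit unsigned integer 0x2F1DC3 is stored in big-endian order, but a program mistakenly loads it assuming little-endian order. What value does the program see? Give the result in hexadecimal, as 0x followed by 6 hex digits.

Stored big-endian, the bytes at ascending addresses are 2F 1D C3.
Read back as little-endian, the first byte is least significant, giving 0xC31D2F.

0xC31D2F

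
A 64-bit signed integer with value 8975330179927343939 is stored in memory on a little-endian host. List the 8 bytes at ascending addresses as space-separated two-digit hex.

8975330179927343939 in hexadecimal, padded to 64 bits, is 0x7C8EC73ECC698343.
Split into bytes (most-significant first): 7C 8E C7 3E CC 69 83 43.
In little-endian order the low byte comes first in memory.
So at ascending addresses the bytes are 43 83 69 CC 3E C7 8E 7C.

43 83 69 CC 3E C7 8E 7C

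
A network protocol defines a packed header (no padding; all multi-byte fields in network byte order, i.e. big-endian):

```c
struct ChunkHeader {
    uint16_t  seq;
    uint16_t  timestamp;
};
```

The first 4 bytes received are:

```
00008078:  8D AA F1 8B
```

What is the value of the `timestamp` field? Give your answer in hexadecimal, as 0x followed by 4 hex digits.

0xF18B

`timestamp` follows `seq` (2 bytes), so it starts at byte offset 2 and occupies 2 bytes.
Bytes at offsets 2..3: F1 8B.
Big-endian: lowest address holds the most-significant byte.
The bytes are already most-significant first: 0xF18B.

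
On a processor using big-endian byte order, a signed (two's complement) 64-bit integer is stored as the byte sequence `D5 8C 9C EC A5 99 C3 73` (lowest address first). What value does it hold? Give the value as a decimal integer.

Big-endian: lowest address holds the most-significant byte.
The bytes are already most-significant first: 0xD58C9CECA599C373.
Top bit is set, so as a signed 64-bit value this is 0xD58C9CECA599C373 − 2^64 = -3058897506686876813.

-3058897506686876813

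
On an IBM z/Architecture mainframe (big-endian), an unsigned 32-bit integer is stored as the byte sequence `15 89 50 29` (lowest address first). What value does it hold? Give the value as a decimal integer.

361320489

Big-endian: lowest address holds the most-significant byte.
The bytes are already most-significant first: 0x15895029.
0x15895029 = 361320489.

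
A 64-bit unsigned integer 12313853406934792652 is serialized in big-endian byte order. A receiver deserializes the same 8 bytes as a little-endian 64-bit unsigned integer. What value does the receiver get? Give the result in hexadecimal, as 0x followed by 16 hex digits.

12313853406934792652 in 64-bit hexadecimal is 0xAAE3986E9894F9CC.
Stored big-endian, the bytes at ascending addresses are AA E3 98 6E 98 94 F9 CC.
Read back as little-endian, the first byte is least significant, giving 0xCCF994986E98E3AA.

0xCCF994986E98E3AA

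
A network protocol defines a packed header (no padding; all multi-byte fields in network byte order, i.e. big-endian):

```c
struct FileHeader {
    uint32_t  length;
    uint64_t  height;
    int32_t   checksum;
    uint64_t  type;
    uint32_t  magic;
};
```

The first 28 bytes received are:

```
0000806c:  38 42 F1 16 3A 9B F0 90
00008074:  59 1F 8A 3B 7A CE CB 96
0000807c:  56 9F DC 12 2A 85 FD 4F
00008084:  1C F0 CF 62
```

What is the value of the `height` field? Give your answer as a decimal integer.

4223233578351168059

`height` follows `length` (4 bytes), so it starts at byte offset 4 and occupies 8 bytes.
Bytes at offsets 4..11: 3A 9B F0 90 59 1F 8A 3B.
Big-endian stores the most-significant byte at the lowest address.
The bytes are already most-significant first: 0x3A9BF090591F8A3B.
0x3A9BF090591F8A3B = 4223233578351168059.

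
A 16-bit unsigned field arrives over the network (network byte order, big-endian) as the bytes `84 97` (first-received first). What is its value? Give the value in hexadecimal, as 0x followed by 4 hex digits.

0x8497

Big-endian: lowest address holds the most-significant byte.
The bytes are already most-significant first: 0x8497.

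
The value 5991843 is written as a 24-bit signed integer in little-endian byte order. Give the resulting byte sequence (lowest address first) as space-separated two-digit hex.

A3 6D 5B

5991843 in hexadecimal, padded to 24 bits, is 0x5B6DA3.
Split into bytes (most-significant first): 5B 6D A3.
Little-endian: lowest address holds the least-significant byte.
So at ascending addresses the bytes are A3 6D 5B.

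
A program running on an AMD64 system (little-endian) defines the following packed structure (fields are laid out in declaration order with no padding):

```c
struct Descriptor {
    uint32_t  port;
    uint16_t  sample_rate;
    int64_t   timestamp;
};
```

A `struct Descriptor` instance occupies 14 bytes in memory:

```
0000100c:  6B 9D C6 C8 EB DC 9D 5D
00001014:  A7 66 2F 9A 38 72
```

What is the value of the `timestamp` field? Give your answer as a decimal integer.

`timestamp` follows `port` (4 B), `sample_rate` (2 B), so it starts at offset 4 + 2 = 6 and occupies 8 bytes.
Bytes at offsets 6..13: 9D 5D A7 66 2F 9A 38 72.
Little-endian: lowest address holds the least-significant byte.
Reassemble most-significant byte first: 72 38 9A 2F 66 A7 5D 9D → 0x72389A2F66A75D9D.
0x72389A2F66A75D9D = 8230497847395966365.

8230497847395966365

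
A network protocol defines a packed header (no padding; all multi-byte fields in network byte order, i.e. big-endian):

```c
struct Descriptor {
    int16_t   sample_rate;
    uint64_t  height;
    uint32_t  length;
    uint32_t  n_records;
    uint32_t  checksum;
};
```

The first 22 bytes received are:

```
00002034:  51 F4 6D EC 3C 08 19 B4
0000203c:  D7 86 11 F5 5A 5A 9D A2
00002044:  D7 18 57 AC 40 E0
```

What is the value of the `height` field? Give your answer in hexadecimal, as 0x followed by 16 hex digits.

0x6DEC3C0819B4D786

`height` follows `sample_rate` (2 bytes), so it starts at byte offset 2 and occupies 8 bytes.
Bytes at offsets 2..9: 6D EC 3C 08 19 B4 D7 86.
In big-endian order the high byte comes first in memory.
The bytes are already most-significant first: 0x6DEC3C0819B4D786.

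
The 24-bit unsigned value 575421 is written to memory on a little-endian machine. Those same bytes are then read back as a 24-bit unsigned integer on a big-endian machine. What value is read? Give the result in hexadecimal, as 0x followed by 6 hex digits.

0xBDC708

575421 in 24-bit hexadecimal is 0x08C7BD.
Stored little-endian, the bytes at ascending addresses are BD C7 08.
Read back as big-endian, the last byte is least significant, giving 0xBDC708.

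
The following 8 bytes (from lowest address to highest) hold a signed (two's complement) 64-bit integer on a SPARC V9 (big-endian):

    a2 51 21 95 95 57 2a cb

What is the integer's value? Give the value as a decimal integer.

-6750577440112301365

In big-endian order the high byte comes first in memory.
The bytes are already most-significant first: 0xA251219595572ACB.
Top bit is set, so as a signed 64-bit value this is 0xA251219595572ACB − 2^64 = -6750577440112301365.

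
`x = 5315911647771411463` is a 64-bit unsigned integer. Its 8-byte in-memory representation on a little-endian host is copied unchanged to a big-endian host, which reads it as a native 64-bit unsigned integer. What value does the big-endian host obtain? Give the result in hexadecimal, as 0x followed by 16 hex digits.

0x07C4C68E7AE9C549

5315911647771411463 in 64-bit hexadecimal is 0x49C5E97A8EC6C407.
Stored little-endian, the bytes at ascending addresses are 07 C4 C6 8E 7A E9 C5 49.
Read back as big-endian, the last byte is least significant, giving 0x07C4C68E7AE9C549.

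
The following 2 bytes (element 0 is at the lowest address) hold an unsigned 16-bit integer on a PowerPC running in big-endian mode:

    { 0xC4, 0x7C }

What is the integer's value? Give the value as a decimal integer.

Big-endian: lowest address holds the most-significant byte.
The bytes are already most-significant first: 0xC47C.
0xC47C = 50300.

50300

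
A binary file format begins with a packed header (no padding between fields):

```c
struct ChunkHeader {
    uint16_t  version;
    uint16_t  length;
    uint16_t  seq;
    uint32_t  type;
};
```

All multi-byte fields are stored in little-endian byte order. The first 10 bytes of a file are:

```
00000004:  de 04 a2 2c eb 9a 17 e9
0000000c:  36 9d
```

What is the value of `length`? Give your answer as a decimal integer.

`length` follows `version` (2 bytes), so it starts at byte offset 2 and occupies 2 bytes.
Bytes at offsets 2..3: A2 2C.
In little-endian order the low byte comes first in memory.
Reassemble most-significant byte first: 2C A2 → 0x2CA2.
0x2CA2 = 11426.

11426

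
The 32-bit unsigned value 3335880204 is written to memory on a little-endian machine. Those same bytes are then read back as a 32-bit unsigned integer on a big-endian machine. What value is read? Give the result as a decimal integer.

3335880204 in 32-bit hexadecimal is 0xC6D57E0C.
Stored little-endian, the bytes at ascending addresses are 0C 7E D5 C6.
Read back as big-endian, the last byte is least significant, giving 0x0C7ED5C6.
0x0C7ED5C6 = 209638854.

209638854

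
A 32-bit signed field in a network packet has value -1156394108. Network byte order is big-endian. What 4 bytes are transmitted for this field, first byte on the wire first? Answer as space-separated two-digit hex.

BB 12 D3 84

Two's complement of -1156394108 in 32 bits: 1156394108 = 0x44ED2C7C; invert → 0xBB12D383; add 1 → 0xBB12D384.
Split into bytes (most-significant first): BB 12 D3 84.
Big-endian: lowest address holds the most-significant byte.
So the memory order matches the most-significant-first order: BB 12 D3 84.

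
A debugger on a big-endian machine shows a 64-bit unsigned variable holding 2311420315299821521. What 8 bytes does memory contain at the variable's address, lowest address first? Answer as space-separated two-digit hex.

2311420315299821521 in hexadecimal, padded to 64 bits, is 0x2013D087C41137D1.
Split into bytes (most-significant first): 20 13 D0 87 C4 11 37 D1.
Big-endian stores the most-significant byte at the lowest address.
So the memory order matches the most-significant-first order: 20 13 D0 87 C4 11 37 D1.

20 13 D0 87 C4 11 37 D1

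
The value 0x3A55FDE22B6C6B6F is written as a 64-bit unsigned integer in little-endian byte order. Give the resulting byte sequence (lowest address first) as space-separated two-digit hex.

Split into bytes (most-significant first): 3A 55 FD E2 2B 6C 6B 6F.
Little-endian stores the least-significant byte at the lowest address.
So at ascending addresses the bytes are 6F 6B 6C 2B E2 FD 55 3A.

6F 6B 6C 2B E2 FD 55 3A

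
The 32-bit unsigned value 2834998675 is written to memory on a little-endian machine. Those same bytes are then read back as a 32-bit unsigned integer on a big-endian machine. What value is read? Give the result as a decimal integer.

2477128360

2834998675 in 32-bit hexadecimal is 0xA8FAA593.
Stored little-endian, the bytes at ascending addresses are 93 A5 FA A8.
Read back as big-endian, the last byte is least significant, giving 0x93A5FAA8.
0x93A5FAA8 = 2477128360.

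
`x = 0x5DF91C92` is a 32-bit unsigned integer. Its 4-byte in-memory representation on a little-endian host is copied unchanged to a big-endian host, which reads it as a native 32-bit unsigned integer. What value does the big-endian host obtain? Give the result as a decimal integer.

Stored little-endian, the bytes at ascending addresses are 92 1C F9 5D.
Read back as big-endian, the last byte is least significant, giving 0x921CF95D.
0x921CF95D = 2451372381.

2451372381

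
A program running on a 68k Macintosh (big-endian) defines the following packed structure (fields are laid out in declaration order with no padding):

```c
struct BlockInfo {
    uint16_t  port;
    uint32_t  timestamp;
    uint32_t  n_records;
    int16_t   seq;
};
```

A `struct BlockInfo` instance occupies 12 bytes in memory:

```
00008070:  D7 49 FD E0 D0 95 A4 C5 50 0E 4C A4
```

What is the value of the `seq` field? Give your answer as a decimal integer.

`seq` follows `port` (2 B), `timestamp` (4 B), `n_records` (4 B), so it starts at offset 2 + 4 + 4 = 10 and occupies 2 bytes.
Bytes at offsets 10..11: 4C A4.
Big-endian: lowest address holds the most-significant byte.
The bytes are already most-significant first: 0x4CA4.
0x4CA4 = 19620.

19620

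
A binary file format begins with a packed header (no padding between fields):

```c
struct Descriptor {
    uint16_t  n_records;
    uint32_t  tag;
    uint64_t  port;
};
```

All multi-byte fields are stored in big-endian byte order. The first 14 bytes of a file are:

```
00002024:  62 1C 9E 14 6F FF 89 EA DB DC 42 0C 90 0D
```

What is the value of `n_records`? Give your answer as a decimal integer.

25116

`n_records` is the first field, at byte offset 0, occupying 2 bytes.
Bytes at offsets 0..1: 62 1C.
Big-endian stores the most-significant byte at the lowest address.
The bytes are already most-significant first: 0x621C.
0x621C = 25116.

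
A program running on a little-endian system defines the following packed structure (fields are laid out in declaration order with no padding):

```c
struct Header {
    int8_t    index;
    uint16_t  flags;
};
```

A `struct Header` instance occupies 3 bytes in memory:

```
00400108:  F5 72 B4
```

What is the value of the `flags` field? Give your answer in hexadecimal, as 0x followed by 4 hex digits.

`flags` follows `index` (1 byte), so it starts at byte offset 1 and occupies 2 bytes.
Bytes at offsets 1..2: 72 B4.
In little-endian order the low byte comes first in memory.
Reassemble most-significant byte first: B4 72 → 0xB472.

0xB472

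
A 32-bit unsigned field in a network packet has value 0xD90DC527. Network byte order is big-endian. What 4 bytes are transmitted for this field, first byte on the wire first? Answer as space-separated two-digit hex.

Split into bytes (most-significant first): D9 0D C5 27.
In big-endian order the high byte comes first in memory.
So the memory order matches the most-significant-first order: D9 0D C5 27.

D9 0D C5 27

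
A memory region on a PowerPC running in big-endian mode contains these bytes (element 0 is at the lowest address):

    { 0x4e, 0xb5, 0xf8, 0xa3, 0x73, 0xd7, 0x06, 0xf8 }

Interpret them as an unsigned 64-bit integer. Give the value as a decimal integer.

Big-endian: lowest address holds the most-significant byte.
The bytes are already most-significant first: 0x4EB5F8A373D706F8.
0x4EB5F8A373D706F8 = 5671712686649837304.

5671712686649837304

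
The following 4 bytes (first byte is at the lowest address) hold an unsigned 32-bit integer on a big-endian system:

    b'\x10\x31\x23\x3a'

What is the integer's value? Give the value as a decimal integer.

Big-endian: lowest address holds the most-significant byte.
The bytes are already most-significant first: 0x1031233A.
0x1031233A = 271655738.

271655738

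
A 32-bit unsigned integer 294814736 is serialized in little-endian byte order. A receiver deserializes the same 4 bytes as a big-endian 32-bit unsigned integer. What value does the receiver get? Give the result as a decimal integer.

294814736 in 32-bit hexadecimal is 0x11928410.
Stored little-endian, the bytes at ascending addresses are 10 84 92 11.
Read back as big-endian, the last byte is least significant, giving 0x10849211.
0x10849211 = 277123601.

277123601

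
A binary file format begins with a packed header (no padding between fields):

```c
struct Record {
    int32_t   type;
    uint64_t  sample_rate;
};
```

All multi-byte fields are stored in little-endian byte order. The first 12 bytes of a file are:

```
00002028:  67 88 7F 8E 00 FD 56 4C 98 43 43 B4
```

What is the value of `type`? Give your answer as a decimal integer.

`type` is the first field, at byte offset 0, occupying 4 bytes.
Bytes at offsets 0..3: 67 88 7F 8E.
Little-endian: lowest address holds the least-significant byte.
Reassemble most-significant byte first: 8E 7F 88 67 → 0x8E7F8867.
Top bit is set, so as a signed 32-bit value this is 0x8E7F8867 − 2^32 = -1904244633.

-1904244633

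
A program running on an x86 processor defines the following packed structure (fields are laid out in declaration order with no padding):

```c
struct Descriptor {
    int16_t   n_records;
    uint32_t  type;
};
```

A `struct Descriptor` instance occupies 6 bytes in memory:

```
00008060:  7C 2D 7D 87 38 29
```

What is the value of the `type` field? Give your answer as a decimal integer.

`type` follows `n_records` (2 bytes), so it starts at byte offset 2 and occupies 4 bytes.
Bytes at offsets 2..5: 7D 87 38 29.
In little-endian order the low byte comes first in memory.
Reassemble most-significant byte first: 29 38 87 7D → 0x2938877D.
0x2938877D = 691570557.

691570557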